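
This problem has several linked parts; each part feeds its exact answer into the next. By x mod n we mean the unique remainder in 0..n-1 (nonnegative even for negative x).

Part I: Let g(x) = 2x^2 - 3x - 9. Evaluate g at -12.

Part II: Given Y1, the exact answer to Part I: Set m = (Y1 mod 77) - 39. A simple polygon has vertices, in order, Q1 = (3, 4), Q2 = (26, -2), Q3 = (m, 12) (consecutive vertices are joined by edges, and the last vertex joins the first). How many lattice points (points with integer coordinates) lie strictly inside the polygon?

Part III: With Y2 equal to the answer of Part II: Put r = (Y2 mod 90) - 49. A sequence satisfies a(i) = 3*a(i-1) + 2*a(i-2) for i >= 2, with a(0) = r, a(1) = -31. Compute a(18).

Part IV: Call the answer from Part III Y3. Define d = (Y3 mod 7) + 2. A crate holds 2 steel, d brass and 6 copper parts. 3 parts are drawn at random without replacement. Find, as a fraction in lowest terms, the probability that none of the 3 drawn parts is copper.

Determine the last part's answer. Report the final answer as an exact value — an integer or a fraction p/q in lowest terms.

2/13

Part I: 2*(-12)^2 - 3*(-12)^1 - 9 = (288) + (36) + (-9) = 315; answer 315
Part II: Y1 = 315; m = -32; cross terms: (3*-2 - 26*4)=-110, (26*12 - -32*-2)=248, (-32*4 - 3*12)=-164; twice the area = |-26| = 26; area = 13; boundary points = 1 + 2 + 1 = 4; strictly interior points = area - boundary/2 + 1 = 12; answer 12
Part III: Y2 = 12; r = -37; a(2) = 3*(-31) + 2*(-37) = -167; iterating: a(2)=-167, a(3)=-563, a(4)=-2023, a(5)=-7195, a(6)=-25631, a(7)=-91283, a(8)=-325111, a(9)=-1157899, a(10)=-4123919, a(11)=-14687555, a(12)=-52310503, a(13)=-186306619, a(14)=-663540863, a(15)=-2363235827, a(16)=-8416789207, a(17)=-29976839275, a(18)=-106764096239; answer -106764096239
Part IV: Y3 = -106764096239; d = 6; total draws C(14,3) = 364; favorable C(8,3) = 56; P = 2/13; answer 2/13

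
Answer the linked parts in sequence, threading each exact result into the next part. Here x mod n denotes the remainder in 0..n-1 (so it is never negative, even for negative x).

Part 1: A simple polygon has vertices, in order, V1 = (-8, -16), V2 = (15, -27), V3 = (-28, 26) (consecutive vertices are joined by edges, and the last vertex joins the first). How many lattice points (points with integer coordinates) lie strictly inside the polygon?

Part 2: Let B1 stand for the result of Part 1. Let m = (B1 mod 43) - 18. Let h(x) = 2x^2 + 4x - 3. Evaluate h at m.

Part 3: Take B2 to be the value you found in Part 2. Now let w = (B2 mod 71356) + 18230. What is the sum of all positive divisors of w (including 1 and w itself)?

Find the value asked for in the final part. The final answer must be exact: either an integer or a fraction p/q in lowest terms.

18840

Part 1: cross terms: (-8*-27 - 15*-16)=456, (15*26 - -28*-27)=-366, (-28*-16 - -8*26)=656; twice the area = |746| = 746; area = 373; boundary points = 1 + 1 + 2 = 4; strictly interior points = area - boundary/2 + 1 = 372; answer 372
Part 2: B1 = 372; m = 10; 2*(10)^2 + 4*(10)^1 - 3 = (200) + (40) + (-3) = 237; answer 237
Part 3: B2 = 237; w = 18467; 18467 = 59 * 313; sigma = (1 + 59) * (1 + 313) = 60 * 314 = 18840; answer 18840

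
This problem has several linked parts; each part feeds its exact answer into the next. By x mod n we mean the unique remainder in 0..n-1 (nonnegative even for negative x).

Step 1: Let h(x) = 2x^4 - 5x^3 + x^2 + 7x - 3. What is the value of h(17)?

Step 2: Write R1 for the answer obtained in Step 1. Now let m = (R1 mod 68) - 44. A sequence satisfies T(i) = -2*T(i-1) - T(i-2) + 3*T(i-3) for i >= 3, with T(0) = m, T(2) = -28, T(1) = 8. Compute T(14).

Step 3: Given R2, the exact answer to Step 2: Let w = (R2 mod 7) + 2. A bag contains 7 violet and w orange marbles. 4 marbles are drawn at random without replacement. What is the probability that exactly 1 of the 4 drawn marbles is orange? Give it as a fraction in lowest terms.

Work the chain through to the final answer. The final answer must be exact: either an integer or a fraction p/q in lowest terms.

8/39

Step 1: 2*(17)^4 - 5*(17)^3 + 1*(17)^2 + 7*(17)^1 - 3 = (167042) + (-24565) + (289) + (119) + (-3) = 142882; answer 142882
Step 2: R1 = 142882; m = -30; T(3) = -2*(-28) - 1*(8) + 3*(-30) = -42; iterating: T(3)=-42, T(4)=136, T(5)=-314, T(6)=366, T(7)=-10, T(8)=-1288, T(9)=3684, T(10)=-6110, T(11)=4672, T(12)=7818, T(13)=-38638, T(14)=83474; answer 83474
Step 3: R2 = 83474; w = 8; total draws C(15,4) = 1365; favorable C(8,1)*C(7,3) = 280; P = 8/39; answer 8/39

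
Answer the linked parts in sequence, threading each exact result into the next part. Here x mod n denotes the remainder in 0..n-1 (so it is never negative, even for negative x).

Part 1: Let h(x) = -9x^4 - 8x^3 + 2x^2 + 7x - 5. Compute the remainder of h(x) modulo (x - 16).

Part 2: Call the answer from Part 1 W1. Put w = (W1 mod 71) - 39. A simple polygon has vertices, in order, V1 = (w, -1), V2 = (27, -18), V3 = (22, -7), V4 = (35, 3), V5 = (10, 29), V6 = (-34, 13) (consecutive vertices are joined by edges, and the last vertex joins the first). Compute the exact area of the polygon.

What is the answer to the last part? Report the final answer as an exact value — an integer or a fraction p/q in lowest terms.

2091/2

Part 1: remainder = value at the root: -9*(16)^4 - 8*(16)^3 + 2*(16)^2 + 7*(16)^1 - 5 = (-589824) + (-32768) + (512) + (112) + (-5) = -621973; answer -621973
Part 2: W1 = -621973; w = 19; cross terms: (19*-18 - 27*-1)=-315, (27*-7 - 22*-18)=207, (22*3 - 35*-7)=311, (35*29 - 10*3)=985, (10*13 - -34*29)=1116, (-34*-1 - 19*13)=-213; twice the area = |2091| = 2091; area = 2091/2; answer 2091/2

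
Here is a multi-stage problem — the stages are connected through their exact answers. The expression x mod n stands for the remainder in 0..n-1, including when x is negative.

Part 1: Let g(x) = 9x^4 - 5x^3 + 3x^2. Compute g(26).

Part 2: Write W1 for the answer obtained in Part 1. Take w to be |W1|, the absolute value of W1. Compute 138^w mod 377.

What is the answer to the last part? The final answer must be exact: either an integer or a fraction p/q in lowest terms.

1

Part 1: 9*(26)^4 - 5*(26)^3 + 3*(26)^2 = (4112784) + (-87880) + (2028) = 4026932; answer 4026932
Part 2: W1 = 4026932; w = 4026932; squarings mod 377: 138^1=138, 138^2=194, 138^4=313, 138^8=326, 138^16=339, 138^32=313, 138^64=326, 138^128=339, 138^256=313, 138^512=326, 138^1024=339, 138^2048=313, 138^4096=326, 138^8192=339, 138^16384=313, 138^32768=326, 138^65536=339, 138^131072=313, 138^262144=326, 138^524288=339, 138^1048576=313, 138^2097152=326; 138^4026932 = 138^4 * 138^16 * 138^32 * 138^512 * 138^4096 * 138^8192 * 138^16384 * 138^65536 * 138^262144 * 138^524288 * 138^1048576 * 138^2097152 = 1 (mod 377); answer 1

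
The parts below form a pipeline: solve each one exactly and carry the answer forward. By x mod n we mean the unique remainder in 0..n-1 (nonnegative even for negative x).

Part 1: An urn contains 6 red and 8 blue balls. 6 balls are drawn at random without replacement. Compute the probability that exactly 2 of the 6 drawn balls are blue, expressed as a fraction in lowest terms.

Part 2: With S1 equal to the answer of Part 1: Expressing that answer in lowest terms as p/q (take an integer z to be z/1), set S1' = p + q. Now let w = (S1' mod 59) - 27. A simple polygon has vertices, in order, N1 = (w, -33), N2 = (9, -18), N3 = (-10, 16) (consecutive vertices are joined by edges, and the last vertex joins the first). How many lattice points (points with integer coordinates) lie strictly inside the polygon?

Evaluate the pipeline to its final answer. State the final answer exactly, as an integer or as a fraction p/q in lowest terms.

6

Part 1: total draws C(14,6) = 3003; favorable C(8,2)*C(6,4) = 420; P = 20/143; answer 20/143
Part 2: S1 = 20/143; threaded value p + q = 163; w = 18; cross terms: (18*-18 - 9*-33)=-27, (9*16 - -10*-18)=-36, (-10*-33 - 18*16)=42; twice the area = |-21| = 21; area = 21/2; boundary points = 3 + 1 + 7 = 11; strictly interior points = area - boundary/2 + 1 = 6; answer 6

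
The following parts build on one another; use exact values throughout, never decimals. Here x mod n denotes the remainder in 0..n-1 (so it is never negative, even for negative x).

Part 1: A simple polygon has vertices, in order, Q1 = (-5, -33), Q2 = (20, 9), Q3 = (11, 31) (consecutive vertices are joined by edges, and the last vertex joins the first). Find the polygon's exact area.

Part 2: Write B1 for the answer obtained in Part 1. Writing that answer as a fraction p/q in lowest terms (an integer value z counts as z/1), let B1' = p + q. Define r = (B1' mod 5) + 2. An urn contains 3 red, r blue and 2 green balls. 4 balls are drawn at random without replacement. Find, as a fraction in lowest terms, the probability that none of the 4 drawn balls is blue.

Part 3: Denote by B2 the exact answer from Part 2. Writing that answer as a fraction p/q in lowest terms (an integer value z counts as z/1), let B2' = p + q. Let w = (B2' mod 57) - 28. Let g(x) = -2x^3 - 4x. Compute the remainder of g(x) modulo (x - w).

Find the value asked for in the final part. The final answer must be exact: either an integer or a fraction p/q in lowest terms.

16080

Part 1: cross terms: (-5*9 - 20*-33)=615, (20*31 - 11*9)=521, (11*-33 - -5*31)=-208; twice the area = |928| = 928; area = 464; answer 464
Part 2: B1 = 464; threaded value p + q = 465; r = 2; total draws C(7,4) = 35; favorable C(5,4) = 5; P = 1/7; answer 1/7
Part 3: B2 = 1/7; threaded value p + q = 8; w = -20; remainder = value at the root: -2*(-20)^3 - 4*(-20)^1 = (16000) + (80) = 16080; answer 16080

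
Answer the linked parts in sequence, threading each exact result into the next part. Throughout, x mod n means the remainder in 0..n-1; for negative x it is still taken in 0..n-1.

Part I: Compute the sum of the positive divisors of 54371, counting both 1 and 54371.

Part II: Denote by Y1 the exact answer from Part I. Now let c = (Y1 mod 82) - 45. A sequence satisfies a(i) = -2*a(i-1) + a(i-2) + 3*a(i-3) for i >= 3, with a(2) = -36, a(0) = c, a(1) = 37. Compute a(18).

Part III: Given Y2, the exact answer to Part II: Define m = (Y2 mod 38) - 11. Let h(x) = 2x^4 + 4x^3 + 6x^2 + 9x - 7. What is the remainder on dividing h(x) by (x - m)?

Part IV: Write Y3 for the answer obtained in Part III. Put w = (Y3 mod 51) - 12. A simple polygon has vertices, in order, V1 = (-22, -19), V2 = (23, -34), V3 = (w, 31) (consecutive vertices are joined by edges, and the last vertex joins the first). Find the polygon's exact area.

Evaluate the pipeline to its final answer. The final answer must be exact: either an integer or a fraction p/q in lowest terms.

Part I: 54371 is prime, so its only divisors are 1 and 54371; sigma = 1 + 54371 = 54372; answer 54372
Part II: Y1 = 54372; c = -39; a(3) = -2*(-36) + 1*(37) + 3*(-39) = -8; iterating: a(3)=-8, a(4)=91, a(5)=-298, a(6)=663, a(7)=-1351, a(8)=2471, a(9)=-4304, a(10)=7026, a(11)=-10943, a(12)=16000, a(13)=-21865, a(14)=26901, a(15)=-27667, a(16)=16640, a(17)=19756, a(18)=-105873; answer -105873
Part III: Y2 = -105873; m = 22; remainder = value at the root: 2*(22)^4 + 4*(22)^3 + 6*(22)^2 + 9*(22)^1 - 7 = (468512) + (42592) + (2904) + (198) + (-7) = 514199; answer 514199
Part IV: Y3 = 514199; w = 5; cross terms: (-22*-34 - 23*-19)=1185, (23*31 - 5*-34)=883, (5*-19 - -22*31)=587; twice the area = |2655| = 2655; area = 2655/2; answer 2655/2

2655/2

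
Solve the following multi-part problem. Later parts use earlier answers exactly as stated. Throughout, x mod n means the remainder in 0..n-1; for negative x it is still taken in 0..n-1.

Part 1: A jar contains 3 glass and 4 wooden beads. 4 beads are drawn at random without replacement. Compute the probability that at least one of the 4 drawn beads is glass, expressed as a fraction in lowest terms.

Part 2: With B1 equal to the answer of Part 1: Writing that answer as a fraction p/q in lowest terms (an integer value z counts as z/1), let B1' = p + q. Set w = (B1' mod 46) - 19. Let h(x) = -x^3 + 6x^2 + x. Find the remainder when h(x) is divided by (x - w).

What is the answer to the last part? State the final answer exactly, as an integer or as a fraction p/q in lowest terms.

Part 1: total draws C(7,4) = 35; complement C(4,4) = 1; favorable 35 - 1 = 34; P = 34/35; answer 34/35
Part 2: B1 = 34/35; threaded value p + q = 69; w = 4; remainder = value at the root: -1*(4)^3 + 6*(4)^2 + 1*(4)^1 = (-64) + (96) + (4) = 36; answer 36

36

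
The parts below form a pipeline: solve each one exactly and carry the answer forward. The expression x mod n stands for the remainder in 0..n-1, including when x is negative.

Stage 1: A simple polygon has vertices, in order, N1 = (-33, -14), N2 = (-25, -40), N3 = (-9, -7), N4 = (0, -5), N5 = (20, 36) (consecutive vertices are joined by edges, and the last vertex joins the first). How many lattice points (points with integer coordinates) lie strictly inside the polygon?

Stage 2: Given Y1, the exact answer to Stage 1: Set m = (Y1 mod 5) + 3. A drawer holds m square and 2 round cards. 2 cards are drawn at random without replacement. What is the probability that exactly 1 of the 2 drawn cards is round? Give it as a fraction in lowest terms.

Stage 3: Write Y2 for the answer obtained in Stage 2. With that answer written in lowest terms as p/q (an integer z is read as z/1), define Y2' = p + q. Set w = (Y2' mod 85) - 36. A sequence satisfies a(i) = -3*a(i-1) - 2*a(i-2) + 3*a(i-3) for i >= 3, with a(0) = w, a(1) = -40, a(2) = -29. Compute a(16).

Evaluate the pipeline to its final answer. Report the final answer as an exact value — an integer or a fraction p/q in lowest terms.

-3949961

Stage 1: cross terms: (-33*-40 - -25*-14)=970, (-25*-7 - -9*-40)=-185, (-9*-5 - 0*-7)=45, (0*36 - 20*-5)=100, (20*-14 - -33*36)=908; twice the area = |1838| = 1838; area = 919; boundary points = 2 + 1 + 1 + 1 + 1 = 6; strictly interior points = area - boundary/2 + 1 = 917; answer 917
Stage 2: Y1 = 917; m = 5; total draws C(7,2) = 21; favorable C(2,1)*C(5,1) = 10; P = 10/21; answer 10/21
Stage 3: Y2 = 10/21; threaded value p + q = 31; w = -5; a(3) = -3*(-29) - 2*(-40) + 3*(-5) = 152; iterating: a(3)=152, a(4)=-518, a(5)=1163, a(6)=-1997, a(7)=2111, a(8)=1150, a(9)=-13663, a(10)=45022, a(11)=-104290, a(12)=181837, a(13)=-201865, a(14)=-70949, a(15)=1162088, a(16)=-3949961; answer -3949961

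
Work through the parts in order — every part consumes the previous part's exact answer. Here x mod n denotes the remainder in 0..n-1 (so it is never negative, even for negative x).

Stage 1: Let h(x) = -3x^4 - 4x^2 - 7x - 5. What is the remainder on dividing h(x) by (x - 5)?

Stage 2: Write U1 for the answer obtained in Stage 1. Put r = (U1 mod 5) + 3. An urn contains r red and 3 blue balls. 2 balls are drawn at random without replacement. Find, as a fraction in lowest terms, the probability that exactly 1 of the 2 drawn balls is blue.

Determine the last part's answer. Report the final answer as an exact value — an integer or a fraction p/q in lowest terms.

3/5

Stage 1: remainder = value at the root: -3*(5)^4 - 4*(5)^2 - 7*(5)^1 - 5 = (-1875) + (-100) + (-35) + (-5) = -2015; answer -2015
Stage 2: U1 = -2015; r = 3; total draws C(6,2) = 15; favorable C(3,1)*C(3,1) = 9; P = 3/5; answer 3/5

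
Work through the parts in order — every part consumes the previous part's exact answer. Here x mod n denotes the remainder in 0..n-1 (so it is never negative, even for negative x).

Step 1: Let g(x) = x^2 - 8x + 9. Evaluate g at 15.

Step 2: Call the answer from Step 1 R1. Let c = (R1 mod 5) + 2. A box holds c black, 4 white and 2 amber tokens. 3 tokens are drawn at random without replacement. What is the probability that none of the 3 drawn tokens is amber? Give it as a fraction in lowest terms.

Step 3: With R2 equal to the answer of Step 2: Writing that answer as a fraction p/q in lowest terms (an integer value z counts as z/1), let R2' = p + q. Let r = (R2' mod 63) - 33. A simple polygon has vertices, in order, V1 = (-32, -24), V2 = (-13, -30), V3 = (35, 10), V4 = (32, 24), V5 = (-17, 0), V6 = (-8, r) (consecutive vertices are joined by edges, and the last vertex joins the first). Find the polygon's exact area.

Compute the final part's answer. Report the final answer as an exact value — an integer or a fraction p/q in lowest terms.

1224

Step 1: 1*(15)^2 - 8*(15)^1 + 9 = (225) + (-120) + (9) = 114; answer 114
Step 2: R1 = 114; c = 6; total draws C(12,3) = 220; favorable C(10,3) = 120; P = 6/11; answer 6/11
Step 3: R2 = 6/11; threaded value p + q = 17; r = -16; cross terms: (-32*-30 - -13*-24)=648, (-13*10 - 35*-30)=920, (35*24 - 32*10)=520, (32*0 - -17*24)=408, (-17*-16 - -8*0)=272, (-8*-24 - -32*-16)=-320; twice the area = |2448| = 2448; area = 1224; answer 1224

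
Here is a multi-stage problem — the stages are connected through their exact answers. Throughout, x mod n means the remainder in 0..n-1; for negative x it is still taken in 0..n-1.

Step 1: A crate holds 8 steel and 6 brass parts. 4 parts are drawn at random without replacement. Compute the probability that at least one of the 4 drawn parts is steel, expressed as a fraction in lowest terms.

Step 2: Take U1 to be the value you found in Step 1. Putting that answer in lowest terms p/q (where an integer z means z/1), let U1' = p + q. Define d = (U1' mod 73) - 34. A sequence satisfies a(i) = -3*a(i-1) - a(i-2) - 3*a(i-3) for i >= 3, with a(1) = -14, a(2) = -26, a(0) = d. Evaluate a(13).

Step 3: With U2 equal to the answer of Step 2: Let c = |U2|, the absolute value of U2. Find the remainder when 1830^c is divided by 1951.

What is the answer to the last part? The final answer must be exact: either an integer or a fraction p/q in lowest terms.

Step 1: total draws C(14,4) = 1001; complement C(6,4) = 15; favorable 1001 - 15 = 986; P = 986/1001; answer 986/1001
Step 2: U1 = 986/1001; threaded value p + q = 1987; d = -18; a(3) = -3*(-26) - 1*(-14) - 3*(-18) = 146; iterating: a(3)=146, a(4)=-370, a(5)=1042, a(6)=-3194, a(7)=9650, a(8)=-28882, a(9)=86578, a(10)=-259802, a(11)=779474, a(12)=-2338354, a(13)=7014994; answer 7014994
Step 3: U2 = 7014994; c = 7014994; squarings mod 1951: 1830^1=1830, 1830^2=984, 1830^4=560, 1830^8=1440, 1830^16=1638, 1830^32=419, 1830^64=1922, 1830^128=841, 1830^256=1019, 1830^512=429, 1830^1024=647, 1830^2048=1095, 1830^4096=1111, 1830^8192=1289, 1830^16384=1220, 1830^32768=1738, 1830^65536=496, 1830^131072=190, 1830^262144=982, 1830^524288=530, 1830^1048576=1907, 1830^2097152=1936, 1830^4194304=225; 1830^7014994 = 1830^2 * 1830^16 * 1830^64 * 1830^512 * 1830^2048 * 1830^65536 * 1830^131072 * 1830^524288 * 1830^2097152 * 1830^4194304 = 982 (mod 1951); answer 982

982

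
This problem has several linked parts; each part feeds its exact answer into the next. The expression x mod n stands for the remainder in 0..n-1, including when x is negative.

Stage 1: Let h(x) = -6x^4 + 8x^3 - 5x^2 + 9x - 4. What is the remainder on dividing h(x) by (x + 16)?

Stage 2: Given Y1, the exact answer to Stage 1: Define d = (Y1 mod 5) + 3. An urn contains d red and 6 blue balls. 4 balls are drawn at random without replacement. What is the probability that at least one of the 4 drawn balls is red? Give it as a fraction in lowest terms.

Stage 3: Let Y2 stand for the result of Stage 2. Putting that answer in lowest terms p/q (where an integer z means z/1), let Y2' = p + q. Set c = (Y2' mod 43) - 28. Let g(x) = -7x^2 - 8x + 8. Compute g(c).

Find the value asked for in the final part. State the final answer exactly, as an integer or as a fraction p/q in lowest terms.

Stage 1: remainder = value at the root: -6*(-16)^4 + 8*(-16)^3 - 5*(-16)^2 + 9*(-16)^1 - 4 = (-393216) + (-32768) + (-1280) + (-144) + (-4) = -427412; answer -427412
Stage 2: Y1 = -427412; d = 6; total draws C(12,4) = 495; complement C(6,4) = 15; favorable 495 - 15 = 480; P = 32/33; answer 32/33
Stage 3: Y2 = 32/33; threaded value p + q = 65; c = -6; -7*(-6)^2 - 8*(-6)^1 + 8 = (-252) + (48) + (8) = -196; answer -196

-196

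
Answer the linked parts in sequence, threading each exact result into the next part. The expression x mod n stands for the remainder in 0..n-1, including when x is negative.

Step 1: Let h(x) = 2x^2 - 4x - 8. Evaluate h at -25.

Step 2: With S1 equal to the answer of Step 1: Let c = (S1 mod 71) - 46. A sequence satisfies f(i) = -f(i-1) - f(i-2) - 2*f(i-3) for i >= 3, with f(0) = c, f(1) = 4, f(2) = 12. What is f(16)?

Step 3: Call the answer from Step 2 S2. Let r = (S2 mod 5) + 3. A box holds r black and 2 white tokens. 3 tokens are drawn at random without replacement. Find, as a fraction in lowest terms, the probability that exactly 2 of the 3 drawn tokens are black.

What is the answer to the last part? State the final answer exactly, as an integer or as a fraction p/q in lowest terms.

Step 1: 2*(-25)^2 - 4*(-25)^1 - 8 = (1250) + (100) + (-8) = 1342; answer 1342
Step 2: S1 = 1342; c = 18; f(3) = -1*(12) - 1*(4) - 2*(18) = -52; iterating: f(3)=-52, f(4)=32, f(5)=-4, f(6)=76, f(7)=-136, f(8)=68, f(9)=-84, f(10)=288, f(11)=-340, f(12)=220, f(13)=-456, f(14)=916, f(15)=-900, f(16)=896; answer 896
Step 3: S2 = 896; r = 4; total draws C(6,3) = 20; favorable C(4,2)*C(2,1) = 12; P = 3/5; answer 3/5

3/5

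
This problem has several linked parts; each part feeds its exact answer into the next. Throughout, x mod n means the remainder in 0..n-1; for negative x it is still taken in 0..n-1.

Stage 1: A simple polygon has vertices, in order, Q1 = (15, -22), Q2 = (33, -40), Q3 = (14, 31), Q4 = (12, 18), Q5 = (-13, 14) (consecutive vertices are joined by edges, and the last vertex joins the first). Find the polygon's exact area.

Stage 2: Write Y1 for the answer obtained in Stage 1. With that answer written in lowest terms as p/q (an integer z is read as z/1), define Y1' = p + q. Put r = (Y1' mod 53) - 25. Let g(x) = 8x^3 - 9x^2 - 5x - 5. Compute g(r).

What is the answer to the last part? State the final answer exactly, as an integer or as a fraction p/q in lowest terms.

Stage 1: cross terms: (15*-40 - 33*-22)=126, (33*31 - 14*-40)=1583, (14*18 - 12*31)=-120, (12*14 - -13*18)=402, (-13*-22 - 15*14)=76; twice the area = |2067| = 2067; area = 2067/2; answer 2067/2
Stage 2: Y1 = 2067/2; threaded value p + q = 2069; r = -23; 8*(-23)^3 - 9*(-23)^2 - 5*(-23)^1 - 5 = (-97336) + (-4761) + (115) + (-5) = -101987; answer -101987

-101987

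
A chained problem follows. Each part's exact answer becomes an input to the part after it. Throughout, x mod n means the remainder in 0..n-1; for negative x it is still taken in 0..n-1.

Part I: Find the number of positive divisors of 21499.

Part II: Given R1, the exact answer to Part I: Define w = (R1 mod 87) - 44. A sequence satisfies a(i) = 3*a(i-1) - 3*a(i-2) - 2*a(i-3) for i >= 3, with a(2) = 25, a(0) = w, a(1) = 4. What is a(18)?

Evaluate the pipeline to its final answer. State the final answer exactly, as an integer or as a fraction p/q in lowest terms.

-11828931

Part I: 21499 is prime, so its only divisors are 1 and 21499; count = 2; answer 2
Part II: R1 = 2; w = -42; a(3) = 3*(25) - 3*(4) - 2*(-42) = 147; iterating: a(3)=147, a(4)=358, a(5)=583, a(6)=381, a(7)=-1322, a(8)=-6275, a(9)=-15621, a(10)=-25394, a(11)=-16769, a(12)=57117, a(13)=272446, a(14)=679525, a(15)=1107003, a(16)=737542, a(17)=-2467433, a(18)=-11828931; answer -11828931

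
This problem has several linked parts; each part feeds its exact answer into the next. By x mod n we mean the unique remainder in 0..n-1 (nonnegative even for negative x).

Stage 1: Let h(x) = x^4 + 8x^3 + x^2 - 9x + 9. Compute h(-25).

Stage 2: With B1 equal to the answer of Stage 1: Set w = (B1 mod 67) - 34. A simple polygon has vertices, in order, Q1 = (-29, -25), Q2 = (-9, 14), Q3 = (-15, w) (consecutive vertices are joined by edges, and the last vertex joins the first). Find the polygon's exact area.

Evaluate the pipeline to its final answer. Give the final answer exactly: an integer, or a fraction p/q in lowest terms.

Stage 1: 1*(-25)^4 + 8*(-25)^3 + 1*(-25)^2 - 9*(-25)^1 + 9 = (390625) + (-125000) + (625) + (225) + (9) = 266484; answer 266484
Stage 2: B1 = 266484; w = -9; cross terms: (-29*14 - -9*-25)=-631, (-9*-9 - -15*14)=291, (-15*-25 - -29*-9)=114; twice the area = |-226| = 226; area = 113; answer 113

113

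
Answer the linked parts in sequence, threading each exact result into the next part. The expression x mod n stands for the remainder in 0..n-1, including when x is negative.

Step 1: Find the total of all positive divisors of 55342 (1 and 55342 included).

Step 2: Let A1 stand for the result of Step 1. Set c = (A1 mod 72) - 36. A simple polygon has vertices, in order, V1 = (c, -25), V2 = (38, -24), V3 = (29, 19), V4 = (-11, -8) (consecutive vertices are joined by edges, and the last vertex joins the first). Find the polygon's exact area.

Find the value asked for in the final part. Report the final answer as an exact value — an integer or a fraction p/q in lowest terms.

1598

Step 1: 55342 = 2 * 7 * 59 * 67; sigma = (1 + 2) * (1 + 7) * (1 + 59) * (1 + 67) = 3 * 8 * 60 * 68 = 97920; answer 97920
Step 2: A1 = 97920; c = -36; cross terms: (-36*-24 - 38*-25)=1814, (38*19 - 29*-24)=1418, (29*-8 - -11*19)=-23, (-11*-25 - -36*-8)=-13; twice the area = |3196| = 3196; area = 1598; answer 1598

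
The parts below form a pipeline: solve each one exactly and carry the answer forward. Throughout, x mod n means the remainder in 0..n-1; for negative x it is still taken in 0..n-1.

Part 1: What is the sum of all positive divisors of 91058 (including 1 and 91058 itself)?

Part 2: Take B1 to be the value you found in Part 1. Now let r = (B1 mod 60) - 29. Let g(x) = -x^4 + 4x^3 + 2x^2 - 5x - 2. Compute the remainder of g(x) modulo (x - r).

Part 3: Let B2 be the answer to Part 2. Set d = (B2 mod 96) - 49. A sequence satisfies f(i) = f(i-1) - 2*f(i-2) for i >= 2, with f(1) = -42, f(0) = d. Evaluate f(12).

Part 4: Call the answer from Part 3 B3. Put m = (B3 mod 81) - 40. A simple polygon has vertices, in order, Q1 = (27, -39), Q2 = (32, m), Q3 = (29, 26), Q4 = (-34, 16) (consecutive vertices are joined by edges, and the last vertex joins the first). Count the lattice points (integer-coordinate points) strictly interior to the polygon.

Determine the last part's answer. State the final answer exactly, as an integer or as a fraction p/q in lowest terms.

Part 1: 91058 = 2 * 11 * 4139; sigma = (1 + 2) * (1 + 11) * (1 + 4139) = 3 * 12 * 4140 = 149040; answer 149040
Part 2: B1 = 149040; r = -29; remainder = value at the root: -1*(-29)^4 + 4*(-29)^3 + 2*(-29)^2 - 5*(-29)^1 - 2 = (-707281) + (-97556) + (1682) + (145) + (-2) = -803012; answer -803012
Part 3: B2 = -803012; d = -21; f(2) = 1*(-42) - 2*(-21) = 0; iterating: f(2)=0, f(3)=84, f(4)=84, f(5)=-84, f(6)=-252, f(7)=-84, f(8)=420, f(9)=588, f(10)=-252, f(11)=-1428, f(12)=-924; answer -924
Part 4: B3 = -924; m = 8; cross terms: (27*8 - 32*-39)=1464, (32*26 - 29*8)=600, (29*16 - -34*26)=1348, (-34*-39 - 27*16)=894; twice the area = |4306| = 4306; area = 2153; boundary points = 1 + 3 + 1 + 1 = 6; strictly interior points = area - boundary/2 + 1 = 2151; answer 2151

2151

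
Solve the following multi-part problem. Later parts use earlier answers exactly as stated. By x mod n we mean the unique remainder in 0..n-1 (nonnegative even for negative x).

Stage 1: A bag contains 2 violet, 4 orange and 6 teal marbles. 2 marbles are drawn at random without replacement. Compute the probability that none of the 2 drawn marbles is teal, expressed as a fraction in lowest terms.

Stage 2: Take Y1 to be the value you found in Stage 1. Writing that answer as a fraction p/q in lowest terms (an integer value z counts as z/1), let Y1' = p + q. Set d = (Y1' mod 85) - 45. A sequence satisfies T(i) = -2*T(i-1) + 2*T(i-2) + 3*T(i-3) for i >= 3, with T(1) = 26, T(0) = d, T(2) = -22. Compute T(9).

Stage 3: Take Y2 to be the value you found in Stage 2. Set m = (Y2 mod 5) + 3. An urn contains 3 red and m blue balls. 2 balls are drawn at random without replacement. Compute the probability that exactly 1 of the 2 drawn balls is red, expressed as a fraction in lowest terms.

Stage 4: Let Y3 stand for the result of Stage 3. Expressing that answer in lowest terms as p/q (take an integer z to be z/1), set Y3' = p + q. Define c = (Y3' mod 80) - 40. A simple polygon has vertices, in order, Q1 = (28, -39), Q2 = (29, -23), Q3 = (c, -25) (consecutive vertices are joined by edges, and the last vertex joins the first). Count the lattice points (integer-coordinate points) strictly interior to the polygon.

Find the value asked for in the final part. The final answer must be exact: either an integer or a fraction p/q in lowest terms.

Stage 1: total draws C(12,2) = 66; favorable C(6,2) = 15; P = 5/22; answer 5/22
Stage 2: Y1 = 5/22; threaded value p + q = 27; d = -18; T(3) = -2*(-22) + 2*(26) + 3*(-18) = 42; iterating: T(3)=42, T(4)=-50, T(5)=118, T(6)=-210, T(7)=506, T(8)=-1078, T(9)=2538; answer 2538
Stage 3: Y2 = 2538; m = 6; total draws C(9,2) = 36; favorable C(3,1)*C(6,1) = 18; P = 1/2; answer 1/2
Stage 4: Y3 = 1/2; threaded value p + q = 3; c = -37; cross terms: (28*-23 - 29*-39)=487, (29*-25 - -37*-23)=-1576, (-37*-39 - 28*-25)=2143; twice the area = |1054| = 1054; area = 527; boundary points = 1 + 2 + 1 = 4; strictly interior points = area - boundary/2 + 1 = 526; answer 526

526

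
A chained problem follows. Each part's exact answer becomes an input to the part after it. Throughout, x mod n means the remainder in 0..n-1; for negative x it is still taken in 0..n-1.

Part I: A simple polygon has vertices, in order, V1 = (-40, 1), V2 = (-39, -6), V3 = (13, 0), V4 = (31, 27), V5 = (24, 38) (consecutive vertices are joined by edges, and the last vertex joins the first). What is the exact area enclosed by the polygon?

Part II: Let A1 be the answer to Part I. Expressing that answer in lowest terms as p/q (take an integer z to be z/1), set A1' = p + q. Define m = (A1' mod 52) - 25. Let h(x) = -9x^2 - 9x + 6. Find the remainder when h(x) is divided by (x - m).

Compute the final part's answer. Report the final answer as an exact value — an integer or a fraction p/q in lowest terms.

-2154

Part I: cross terms: (-40*-6 - -39*1)=279, (-39*0 - 13*-6)=78, (13*27 - 31*0)=351, (31*38 - 24*27)=530, (24*1 - -40*38)=1544; twice the area = |2782| = 2782; area = 1391; answer 1391
Part II: A1 = 1391; threaded value p + q = 1392; m = 15; remainder = value at the root: -9*(15)^2 - 9*(15)^1 + 6 = (-2025) + (-135) + (6) = -2154; answer -2154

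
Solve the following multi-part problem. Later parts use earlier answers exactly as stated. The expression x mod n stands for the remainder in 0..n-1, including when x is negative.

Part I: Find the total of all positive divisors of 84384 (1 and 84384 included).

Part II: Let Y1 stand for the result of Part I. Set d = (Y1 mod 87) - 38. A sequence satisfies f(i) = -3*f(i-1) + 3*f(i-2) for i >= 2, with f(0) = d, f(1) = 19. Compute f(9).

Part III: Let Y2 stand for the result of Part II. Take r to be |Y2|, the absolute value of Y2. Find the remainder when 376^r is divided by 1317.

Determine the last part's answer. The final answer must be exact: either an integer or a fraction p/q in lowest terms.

Part I: 84384 = 2^5 * 3^2 * 293; sigma = (1 + 2 + 4 + 8 + 16 + 32) * (1 + 3 + 9) * (1 + 293) = 63 * 13 * 294 = 240786; answer 240786
Part II: Y1 = 240786; d = 19; f(2) = -3*(19) + 3*(19) = 0; iterating: f(2)=0, f(3)=57, f(4)=-171, f(5)=684, f(6)=-2565, f(7)=9747, f(8)=-36936, f(9)=140049; answer 140049
Part III: Y2 = 140049; r = 140049; squarings mod 1317: 376^1=376, 376^2=457, 376^4=763, 376^8=55, 376^16=391, 376^32=109, 376^64=28, 376^128=784, 376^256=934, 376^512=502, 376^1024=457, 376^2048=763, 376^4096=55, 376^8192=391, 376^16384=109, 376^32768=28, 376^65536=784, 376^131072=934; 376^140049 = 376^1 * 376^16 * 376^256 * 376^512 * 376^8192 * 376^131072 = 631 (mod 1317); answer 631

631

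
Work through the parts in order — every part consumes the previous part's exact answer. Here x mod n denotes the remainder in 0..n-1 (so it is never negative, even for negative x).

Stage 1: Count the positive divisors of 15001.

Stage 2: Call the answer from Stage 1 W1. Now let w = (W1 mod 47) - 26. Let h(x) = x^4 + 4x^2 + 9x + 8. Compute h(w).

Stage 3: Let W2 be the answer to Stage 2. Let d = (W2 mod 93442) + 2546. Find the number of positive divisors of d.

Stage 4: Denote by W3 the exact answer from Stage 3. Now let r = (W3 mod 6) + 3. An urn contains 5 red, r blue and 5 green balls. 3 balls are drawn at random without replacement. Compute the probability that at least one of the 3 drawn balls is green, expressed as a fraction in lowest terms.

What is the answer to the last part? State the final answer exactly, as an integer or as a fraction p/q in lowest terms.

23/34

Stage 1: 15001 = 7 * 2143; number of divisors = (1+1) * (1+1) = 4; answer 4
Stage 2: W1 = 4; w = -22; 1*(-22)^4 + 4*(-22)^2 + 9*(-22)^1 + 8 = (234256) + (1936) + (-198) + (8) = 236002; answer 236002
Stage 3: W2 = 236002; d = 51664; 51664 = 2^4 * 3229; number of divisors = (4+1) * (1+1) = 10; answer 10
Stage 4: W3 = 10; r = 7; total draws C(17,3) = 680; complement C(12,3) = 220; favorable 680 - 220 = 460; P = 23/34; answer 23/34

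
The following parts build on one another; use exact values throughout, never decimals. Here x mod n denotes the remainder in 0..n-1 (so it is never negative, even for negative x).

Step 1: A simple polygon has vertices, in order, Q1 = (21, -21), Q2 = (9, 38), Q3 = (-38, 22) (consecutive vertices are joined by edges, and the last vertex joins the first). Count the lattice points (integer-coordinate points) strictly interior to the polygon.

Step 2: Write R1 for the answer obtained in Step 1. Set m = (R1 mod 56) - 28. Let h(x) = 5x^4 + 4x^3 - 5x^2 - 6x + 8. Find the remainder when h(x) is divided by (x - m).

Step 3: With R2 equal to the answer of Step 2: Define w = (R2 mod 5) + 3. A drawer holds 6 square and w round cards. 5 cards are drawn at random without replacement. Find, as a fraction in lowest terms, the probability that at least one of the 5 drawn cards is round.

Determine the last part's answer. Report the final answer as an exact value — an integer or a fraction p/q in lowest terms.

Step 1: cross terms: (21*38 - 9*-21)=987, (9*22 - -38*38)=1642, (-38*-21 - 21*22)=336; twice the area = |2965| = 2965; area = 2965/2; boundary points = 1 + 1 + 1 = 3; strictly interior points = area - boundary/2 + 1 = 1482; answer 1482
Step 2: R1 = 1482; m = -2; remainder = value at the root: 5*(-2)^4 + 4*(-2)^3 - 5*(-2)^2 - 6*(-2)^1 + 8 = (80) + (-32) + (-20) + (12) + (8) = 48; answer 48
Step 3: R2 = 48; w = 6; total draws C(12,5) = 792; complement C(6,5) = 6; favorable 792 - 6 = 786; P = 131/132; answer 131/132

131/132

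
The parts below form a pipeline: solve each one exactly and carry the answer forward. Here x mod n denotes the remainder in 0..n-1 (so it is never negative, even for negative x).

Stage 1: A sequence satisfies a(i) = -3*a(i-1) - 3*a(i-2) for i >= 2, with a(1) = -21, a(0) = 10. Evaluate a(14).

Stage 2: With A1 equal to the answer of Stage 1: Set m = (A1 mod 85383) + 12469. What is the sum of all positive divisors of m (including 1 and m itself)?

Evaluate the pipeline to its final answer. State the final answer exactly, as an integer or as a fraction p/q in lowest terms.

Stage 1: a(2) = -3*(-21) - 3*(10) = 33; iterating: a(2)=33, a(3)=-36, a(4)=9, a(5)=81, a(6)=-270, a(7)=567, a(8)=-891, a(9)=972, a(10)=-243, a(11)=-2187, a(12)=7290, a(13)=-15309, a(14)=24057; answer 24057
Stage 2: A1 = 24057; m = 36526; 36526 = 2 * 7 * 2609; sigma = (1 + 2) * (1 + 7) * (1 + 2609) = 3 * 8 * 2610 = 62640; answer 62640

62640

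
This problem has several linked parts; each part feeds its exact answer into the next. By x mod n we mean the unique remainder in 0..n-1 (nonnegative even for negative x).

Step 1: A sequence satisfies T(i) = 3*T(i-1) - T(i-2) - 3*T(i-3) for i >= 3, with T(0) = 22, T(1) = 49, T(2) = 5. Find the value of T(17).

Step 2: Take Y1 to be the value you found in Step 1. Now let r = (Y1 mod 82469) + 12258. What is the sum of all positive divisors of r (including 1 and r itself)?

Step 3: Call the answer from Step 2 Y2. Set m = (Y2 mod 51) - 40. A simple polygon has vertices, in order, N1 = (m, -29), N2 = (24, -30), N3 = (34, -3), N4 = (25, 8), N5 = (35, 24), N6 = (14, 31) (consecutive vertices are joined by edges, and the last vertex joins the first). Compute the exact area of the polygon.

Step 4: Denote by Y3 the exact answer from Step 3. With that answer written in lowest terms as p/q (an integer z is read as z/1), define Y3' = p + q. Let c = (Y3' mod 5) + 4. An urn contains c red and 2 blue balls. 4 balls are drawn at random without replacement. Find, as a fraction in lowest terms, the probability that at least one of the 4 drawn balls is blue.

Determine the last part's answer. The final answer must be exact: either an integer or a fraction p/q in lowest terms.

11/14

Step 1: T(3) = 3*(5) - 1*(49) - 3*(22) = -100; iterating: T(3)=-100, T(4)=-452, T(5)=-1271, T(6)=-3061, T(7)=-6556, T(8)=-12794, T(9)=-22643, T(10)=-35467, T(11)=-45376, T(12)=-32732, T(13)=53581, T(14)=329603, T(15)=1033424, T(16)=2609926, T(17)=5807545; answer 5807545
Step 2: Y1 = 5807545; r = 46973; 46973 = 107 * 439; sigma = (1 + 107) * (1 + 439) = 108 * 440 = 47520; answer 47520
Step 3: Y2 = 47520; m = -1; cross terms: (-1*-30 - 24*-29)=726, (24*-3 - 34*-30)=948, (34*8 - 25*-3)=347, (25*24 - 35*8)=320, (35*31 - 14*24)=749, (14*-29 - -1*31)=-375; twice the area = |2715| = 2715; area = 2715/2; answer 2715/2
Step 4: Y3 = 2715/2; threaded value p + q = 2717; c = 6; total draws C(8,4) = 70; complement C(6,4) = 15; favorable 70 - 15 = 55; P = 11/14; answer 11/14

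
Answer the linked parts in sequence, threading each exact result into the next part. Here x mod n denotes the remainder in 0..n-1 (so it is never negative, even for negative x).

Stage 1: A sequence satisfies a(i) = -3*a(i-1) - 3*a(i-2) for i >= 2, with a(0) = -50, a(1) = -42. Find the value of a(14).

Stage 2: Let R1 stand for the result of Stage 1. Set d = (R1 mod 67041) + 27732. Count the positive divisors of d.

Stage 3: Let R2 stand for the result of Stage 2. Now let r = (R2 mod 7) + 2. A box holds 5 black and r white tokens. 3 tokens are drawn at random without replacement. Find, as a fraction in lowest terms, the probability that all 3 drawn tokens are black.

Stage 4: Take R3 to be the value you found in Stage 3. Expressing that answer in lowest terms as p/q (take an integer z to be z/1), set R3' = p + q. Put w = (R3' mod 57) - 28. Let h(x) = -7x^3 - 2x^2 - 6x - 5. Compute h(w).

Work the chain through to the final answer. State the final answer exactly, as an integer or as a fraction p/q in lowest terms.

-960

Stage 1: a(2) = -3*(-42) - 3*(-50) = 276; iterating: a(2)=276, a(3)=-702, a(4)=1278, a(5)=-1728, a(6)=1350, a(7)=1134, a(8)=-7452, a(9)=18954, a(10)=-34506, a(11)=46656, a(12)=-36450, a(13)=-30618, a(14)=201204; answer 201204
Stage 2: R1 = 201204; d = 27813; 27813 = 3 * 73 * 127; number of divisors = (1+1) * (1+1) * (1+1) = 8; answer 8
Stage 3: R2 = 8; r = 3; total draws C(8,3) = 56; favorable C(5,3) = 10; P = 5/28; answer 5/28
Stage 4: R3 = 5/28; threaded value p + q = 33; w = 5; -7*(5)^3 - 2*(5)^2 - 6*(5)^1 - 5 = (-875) + (-50) + (-30) + (-5) = -960; answer -960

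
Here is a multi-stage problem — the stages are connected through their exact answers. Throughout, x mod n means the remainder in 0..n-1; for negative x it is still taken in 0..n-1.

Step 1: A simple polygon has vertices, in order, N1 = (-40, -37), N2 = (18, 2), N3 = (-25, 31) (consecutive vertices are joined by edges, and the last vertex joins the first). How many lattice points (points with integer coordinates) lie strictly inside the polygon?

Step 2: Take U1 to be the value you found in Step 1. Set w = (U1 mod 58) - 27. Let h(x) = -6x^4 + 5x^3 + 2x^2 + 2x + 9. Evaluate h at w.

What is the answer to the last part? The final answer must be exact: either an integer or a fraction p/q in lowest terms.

-3576543

Step 1: cross terms: (-40*2 - 18*-37)=586, (18*31 - -25*2)=608, (-25*-37 - -40*31)=2165; twice the area = |3359| = 3359; area = 3359/2; boundary points = 1 + 1 + 1 = 3; strictly interior points = area - boundary/2 + 1 = 1679; answer 1679
Step 2: U1 = 1679; w = 28; -6*(28)^4 + 5*(28)^3 + 2*(28)^2 + 2*(28)^1 + 9 = (-3687936) + (109760) + (1568) + (56) + (9) = -3576543; answer -3576543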